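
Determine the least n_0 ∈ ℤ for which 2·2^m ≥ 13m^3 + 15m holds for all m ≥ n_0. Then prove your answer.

n_0 = 15

At m = 14: 32768 < 35882, so the inequality fails and n_0 ≥ 15. We prove 2·2^m ≥ 13m^3 + 15m for all m ≥ 15.
For the base case m = 15: 2·2^m = 65536 and 13m^3 + 15m = 44100, so 65536 ≥ 44100.
Inductive step: assume the claim holds for m = p, so 2·2^p ≥ 13p^3 + 15p.
Then 2·2^(p + 1) = 2·(2·2^p) ≥ 2·(13p^3 + 15p).
Also, for p ≥ 15 we have 2·(13p^3 + 15p) ≥ 13(p+1)^3 + 15(p+1), since 2·(13p^3 + 15p) − (13(p+1)^3 + 15(p+1)) = 13p^3 - 39p^2 - 24p - 28, which is nonnegative for all p ≥ 15.
Combining, 2·2^(p + 1) ≥ 13(p+1)^3 + 15(p+1).
By the principle of mathematical induction, the result holds for all m ≥ 15.
Hence the smallest such n_0 is 15.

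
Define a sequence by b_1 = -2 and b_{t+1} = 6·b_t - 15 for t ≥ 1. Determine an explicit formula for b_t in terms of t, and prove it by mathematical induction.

Computing the first terms: b_1 = -2, b_2 = -27, b_3 = -177. This suggests b_t = -5·6^(t - 1) + 3.
Base case (t = 1): the formula gives -2 = -2 = b_1.
Suppose the result is true for t = k, so b_k = -5·6^(k - 1) + 3.
Then b_{k+1} = 6·b_k - 15 = 6·(-5·6^(k - 1) + 3) - 15 = -5·6^k + 3 = -5·6^((k+1) - 1) + 3,
which is the claimed formula at t = k+1.
Hence, by induction on t, the claim holds for every t ≥ 1.

b_t = -5·6^(t - 1) + 3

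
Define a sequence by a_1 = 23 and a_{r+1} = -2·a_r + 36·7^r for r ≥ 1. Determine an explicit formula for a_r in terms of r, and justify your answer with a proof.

Computing the first terms: a_1 = 23, a_2 = 206, a_3 = 1352. This suggests a_r = -5(-2)^(r - 1) + 4·7^r.
For the base case r = 1: the formula gives 23 = 23 = a_1.
Suppose the result is true for r = j, so a_j = -5(-2)^(j - 1) + 4·7^j.
Then a_{j+1} = -2·a_j + 36·7^j = -2·(-5(-2)^(j - 1) + 4·7^j) + 36·7^j = -5(-2)^j + 4·7^(j + 1) = -5(-2)^((j+1) - 1) + 4·7^(j+1),
which is the claimed formula at r = j+1.
By the principle of mathematical induction, the result holds for all r ≥ 1.

a_r = -5(-2)^(r - 1) + 4·7^r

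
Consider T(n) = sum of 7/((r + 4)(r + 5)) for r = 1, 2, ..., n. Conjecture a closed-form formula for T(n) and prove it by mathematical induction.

T(n) = 7n/(5(n + 5))

We claim T(n) = 7n/(5(n + 5)) for all n ≥ 1.
Base step (n = 1): T(1) = 7/30, and the closed form gives 7/30. They agree.
Inductive step: assume the claim holds for n = r, so T(r) = 7r/(5(r + 5)).
Then T(r+1) = T(r) + (7/((r + 5)(r + 6))) = (7r/(5(r + 5))) + (7/((r + 5)(r + 6))).
Simplifying, T(r+1) = 7(r + 1)/(5(r + 6)) = 7(r+1)/(5((r+1) + 5)),
which is the closed form with n = r+1.
By the principle of mathematical induction, the result holds for all n ≥ 1.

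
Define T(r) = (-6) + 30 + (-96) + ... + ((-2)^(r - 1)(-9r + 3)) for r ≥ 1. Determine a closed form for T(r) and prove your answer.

T(r) = 3(-2)^r·r

We claim T(r) = 3(-2)^r·r for all r ≥ 1.
When r = 1: T(1) = -6, and the closed form gives -6. They agree.
Suppose the result is true for r = m, so T(m) = 3(-2)^m·m.
Then T(m+1) = T(m) + ((-2)^m(-9m - 6)) = (3(-2)^m·m) + ((-2)^m(-9m - 6)).
Simplifying, T(m+1) = (-2)^(m + 1)(3m + 3) = 3(-2)^(m+1)·(m+1),
which is the closed form with r = m+1.
This completes the induction.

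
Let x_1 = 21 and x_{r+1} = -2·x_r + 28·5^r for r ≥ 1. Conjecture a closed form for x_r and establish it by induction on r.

x_r = (-2)^(r - 1) + 4·5^r

Computing the first terms: x_1 = 21, x_2 = 98, x_3 = 504. This suggests x_r = (-2)^(r - 1) + 4·5^r.
When r = 1: the formula gives 21 = 21 = x_1.
Inductive step: assume the claim holds for r = j, so x_j = (-2)^(j - 1) + 4·5^j.
Then x_{j+1} = -2·x_j + 28·5^j = -2·((-2)^(j - 1) + 4·5^j) + 28·5^j = (-2)^j + 4·5^(j + 1) = (-2)^((j+1) - 1) + 4·5^(j+1),
which is the claimed formula at r = j+1.
Hence, by induction on r, the claim holds for every r ≥ 1.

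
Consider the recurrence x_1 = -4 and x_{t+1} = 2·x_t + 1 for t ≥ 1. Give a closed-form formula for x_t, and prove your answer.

x_t = -3·2^(t - 1) - 1

Computing the first terms: x_1 = -4, x_2 = -7, x_3 = -13. This suggests x_t = -3·2^(t - 1) - 1.
When t = 1: the formula gives -4 = -4 = x_1.
Inductive step: assume the claim holds for t = j, so x_j = -3·2^(j - 1) - 1.
Then x_{j+1} = 2·x_j + 1 = 2·(-3·2^(j - 1) - 1) + 1 = -3·2^j - 1 = -3·2^((j+1) - 1) - 1,
which is the claimed formula at t = j+1.
By induction, the statement is established for all t ≥ 1.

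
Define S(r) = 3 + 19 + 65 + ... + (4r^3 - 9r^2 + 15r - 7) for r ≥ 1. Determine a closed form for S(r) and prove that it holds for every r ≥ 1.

S(r) = r(r^3 - r^2 + 4r - 1)

We claim S(r) = r(r^3 - r^2 + 4r - 1) for all r ≥ 1.
Base step (r = 1): S(1) = 3, and the closed form gives 3. They agree.
Inductive step: suppose the statement holds for some i ≥ 1, so S(i) = i(i^3 - i^2 + 4i - 1).
Then S(i+1) = S(i) + (4i^3 + 3i^2 + 9i + 3) = (i(i^3 - i^2 + 4i - 1)) + (4i^3 + 3i^2 + 9i + 3).
Simplifying, S(i+1) = (i + 1)(i^3 + 2i^2 + 5i + 3) = (i+1)((i+1)^3 - (i+1)^2 + 4(i+1) - 1),
which is the closed form with r = i+1.
By induction, the statement is established for all r ≥ 1.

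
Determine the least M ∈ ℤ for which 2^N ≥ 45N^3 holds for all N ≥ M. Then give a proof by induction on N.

At N = 18: 262144 < 262440, so the inequality fails and M ≥ 19. We prove 2^N ≥ 45N^3 for all N ≥ 19.
For the base case N = 19: 2^N = 524288 and 45N^3 = 308655, so 524288 ≥ 308655.
For the inductive step, assume it holds for an arbitrary k ≥ 19, so 2^k ≥ 45k^3.
Then 2^(k + 1) = 2·(2^k) ≥ 2·(45k^3).
Also, for k ≥ 19 we have 2·(45k^3) ≥ 45(k+1)^3, since 2 ≥ (1 + 1/k)^3 for all k ≥ 19.
Combining, 2^(k + 1) ≥ 45(k+1)^3.
By the principle of mathematical induction, the result holds for all N ≥ 19.
Hence the smallest such M is 19.

M = 19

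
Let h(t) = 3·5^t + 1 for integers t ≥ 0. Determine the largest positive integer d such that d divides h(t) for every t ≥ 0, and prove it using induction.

d = 4

Computing the first values: h(0) = 4 and h(1) = 16; gcd(4, 16) = 4, so d ≤ 4.
We prove 4 | 3·5^t + 1 for all t ≥ 0 by induction on t.
Base step (t = 0): h(0) = 4 = 4·(1), so 4 | h(0).
Inductive step: assume the claim holds for t = r, i.e. 4 | h(r). Then
h(r+1) = 3·5^(r+1) + 1 = 5·(3·5^r + 1) - 4 = 5·h(r) - 4. The first term is divisible by 4 by the inductive hypothesis, and -4 is divisible by 4. Hence 4 | h(r+1).
Hence, by induction on t, the claim holds for every t ≥ 0.
Therefore the largest such d is 4.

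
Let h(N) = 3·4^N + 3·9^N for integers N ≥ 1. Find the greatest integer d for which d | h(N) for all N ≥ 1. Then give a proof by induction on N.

d = 3

Computing the first values: h(1) = 39 and h(2) = 291; gcd(39, 291) = 3, so d ≤ 3.
We prove 3 | 3·4^N + 3·9^N for all N ≥ 1 by induction on N.
For the base case N = 1: h(1) = 39 = 3·(13), so 3 | h(1).
Suppose the result is true for N = j, i.e. 3 | h(j). Then
h(j+1) − 9·h(j) = (3·4^(j+1) + 3·9^(j+1)) − 9·(3·4^j + 3·9^j) = (3)·4^j·(4 − 9) = (-15)·4^j. Since 3 | h(j) by the inductive hypothesis, 3 | 9·h(j); and 3 | -15 since -15 = 3·-5. Therefore 3 | h(j+1).
This completes the induction.
Therefore the largest such d is 3.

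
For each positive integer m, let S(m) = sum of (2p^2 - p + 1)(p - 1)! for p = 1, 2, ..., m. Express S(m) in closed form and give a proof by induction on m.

We claim S(m) = (2m + 1)m! - 1 for all m ≥ 1.
Base step (m = 1): S(1) = 2, and the closed form gives 2. They agree.
Inductive step: assume the claim holds for m = p, so S(p) = (2p + 1)p! - 1.
Then S(p+1) = S(p) + ((2p^2 + 3p + 2)p!) = ((2p + 1)p! - 1) + ((2p^2 + 3p + 2)p!).
Simplifying, S(p+1) = (2(p+1) + 1)(p+1)! - 1,
which is the closed form with m = p+1.
Hence, by induction on m, the claim holds for every m ≥ 1.

S(m) = (2m + 1)m! - 1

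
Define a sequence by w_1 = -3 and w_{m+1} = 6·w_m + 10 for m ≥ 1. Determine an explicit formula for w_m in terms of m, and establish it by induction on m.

Computing the first terms: w_1 = -3, w_2 = -8, w_3 = -38. This suggests w_m = -6^(m - 1) - 2.
For the base case m = 1: the formula gives -3 = -3 = w_1.
Inductive step: suppose the statement holds for some i ≥ 1, so w_i = -6^(i - 1) - 2.
Then w_{i+1} = 6·w_i + 10 = 6·(-6^(i - 1) - 2) + 10 = -6^i - 2 = -6^((i+1) - 1) - 2,
which is the claimed formula at m = i+1.
This completes the induction.

w_m = -6^(m - 1) - 2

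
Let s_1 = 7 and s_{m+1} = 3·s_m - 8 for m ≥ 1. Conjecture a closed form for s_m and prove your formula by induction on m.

s_m = 3^m + 4

Computing the first terms: s_1 = 7, s_2 = 13, s_3 = 31. This suggests s_m = 3^m + 4.
When m = 1: the formula gives 7 = 7 = s_1.
Inductive step: assume the claim holds for m = k, so s_k = 3^k + 4.
Then s_{k+1} = 3·s_k - 8 = 3·(3^k + 4) - 8 = 3^(k + 1) + 4,
which is the claimed formula at m = k+1.
Hence, by induction on m, the claim holds for every m ≥ 1.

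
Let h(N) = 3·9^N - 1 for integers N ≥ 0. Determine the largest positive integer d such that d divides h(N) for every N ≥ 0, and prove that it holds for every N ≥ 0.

Computing the first values: h(0) = 2 and h(1) = 26; gcd(2, 26) = 2, so d ≤ 2.
We prove 2 | 3·9^N - 1 for all N ≥ 0 by induction on N.
For the base case N = 0: h(0) = 2 = 2·(1), so 2 | h(0).
Inductive step: assume the claim holds for N = j, i.e. 2 | h(j). Then
h(j+1) = 3·9^(j+1) - 1 = 9·(3·9^j - 1) + 8 = 9·h(j) + 8. The first term is divisible by 2 by the inductive hypothesis, and 8 is divisible by 2. Hence 2 | h(j+1).
By induction, the statement is established for all N ≥ 0.
Therefore the largest such d is 2.

d = 2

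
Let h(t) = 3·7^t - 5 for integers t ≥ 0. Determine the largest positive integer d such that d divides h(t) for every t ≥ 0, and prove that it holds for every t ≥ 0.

d = 2

Computing the first values: h(0) = -2 and h(1) = 16; gcd(-2, 16) = 2, so d ≤ 2.
We prove 2 | 3·7^t - 5 for all t ≥ 0 by induction on t.
Base case (t = 0): h(0) = -2 = 2·(-1), so 2 | h(0).
For the inductive step, assume it holds for an arbitrary p ≥ 0, i.e. 2 | h(p). Then
h(p+1) = 3·7^(p+1) - 5 = 7·(3·7^p - 5) + 30 = 7·h(p) + 30. The first term is divisible by 2 by the inductive hypothesis, and 30 is divisible by 2. Hence 2 | h(p+1).
By induction, the statement is established for all t ≥ 0.
Therefore the largest such d is 2.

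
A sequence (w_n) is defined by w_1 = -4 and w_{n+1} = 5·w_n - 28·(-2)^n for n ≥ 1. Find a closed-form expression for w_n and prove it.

Computing the first terms: w_1 = -4, w_2 = 36, w_3 = 68. This suggests w_n = (-2)^(n + 2) + 4·5^(n - 1).
For the base case n = 1: the formula gives -4 = -4 = w_1.
Inductive step: suppose the statement holds for some r ≥ 1, so w_r = (-2)^(r + 2) + 4·5^(r - 1).
Then w_{r+1} = 5·w_r - 28·(-2)^r = 5·((-2)^(r + 2) + 4·5^(r - 1)) - 28·(-2)^r = (-2)^(r + 3) + 4·5^r = (-2)^((r+1) + 2) + 4·5^((r+1) - 1),
which is the claimed formula at n = r+1.
This completes the induction.

w_n = (-2)^(n + 2) + 4·5^(n - 1)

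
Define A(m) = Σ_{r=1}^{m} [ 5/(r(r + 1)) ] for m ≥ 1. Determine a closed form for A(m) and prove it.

A(m) = 5m/(m + 1)

We claim A(m) = 5m/(m + 1) for all m ≥ 1.
Base step (m = 1): A(1) = 5/2, and the closed form gives 5/2. They agree.
Suppose the result is true for m = r, so A(r) = 5r/(r + 1).
Then A(r+1) = A(r) + (5/((r + 1)(r + 2))) = (5r/(r + 1)) + (5/((r + 1)(r + 2))).
Simplifying, A(r+1) = 5(r + 1)/(r + 2) = 5(r+1)/((r+1) + 1),
which is the closed form with m = r+1.
By induction, the statement is established for all m ≥ 1.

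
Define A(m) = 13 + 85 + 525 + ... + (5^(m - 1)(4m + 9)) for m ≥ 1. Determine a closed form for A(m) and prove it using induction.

We claim A(m) = 5^m(m + 2) - 2 for all m ≥ 1.
Base step (m = 1): A(1) = 13, and the closed form gives 13. They agree.
For the inductive step, assume it holds for an arbitrary i ≥ 1, so A(i) = 5^i(i + 2) - 2.
Then A(i+1) = A(i) + (5^i(4i + 13)) = (5^i(i + 2) - 2) + (5^i(4i + 13)).
Simplifying, A(i+1) = 5·5^i·i + 15·5^i - 2 = 5^(i+1)((i+1) + 2) - 2,
which is the closed form with m = i+1.
By the principle of mathematical induction, the result holds for all m ≥ 1.

A(m) = 5^m(m + 2) - 2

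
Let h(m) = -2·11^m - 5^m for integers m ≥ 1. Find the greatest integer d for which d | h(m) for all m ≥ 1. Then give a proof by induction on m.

d = 3

Computing the first values: h(1) = -27 and h(2) = -267; gcd(-27, -267) = 3, so d ≤ 3.
We prove 3 | -2·11^m - 5^m for all m ≥ 1 by induction on m.
Base step (m = 1): h(1) = -27 = 3·(-9), so 3 | h(1).
Inductive step: assume the claim holds for m = j, i.e. 3 | h(j). Then
h(j+1) − 11·h(j) = (-2·11^(j+1) - 5^(j+1)) − 11·(-2·11^j - 5^j) = (-1)·5^j·(5 − 11) = (6)·5^j. Since 3 | h(j) by the inductive hypothesis, 3 | 11·h(j); and 3 | 6 since 6 = 3·2. Therefore 3 | h(j+1).
This completes the induction.
Therefore the largest such d is 3.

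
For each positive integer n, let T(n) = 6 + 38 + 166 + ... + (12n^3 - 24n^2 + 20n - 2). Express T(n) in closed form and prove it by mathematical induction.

T(n) = n(3n^3 - 2n^2 + n + 4)

We claim T(n) = n(3n^3 - 2n^2 + n + 4) for all n ≥ 1.
Base case (n = 1): T(1) = 6, and the closed form gives 6. They agree.
Inductive step: assume the claim holds for n = m, so T(m) = m(3m^3 - 2m^2 + m + 4).
Then T(m+1) = T(m) + (12m^3 + 12m^2 + 8m + 6) = (m(3m^3 - 2m^2 + m + 4)) + (12m^3 + 12m^2 + 8m + 6).
Simplifying, T(m+1) = (m + 1)(3m^3 + 7m^2 + 6m + 6) = (m+1)(3(m+1)^3 - 2(m+1)^2 + (m+1) + 4),
which is the closed form with n = m+1.
By the principle of mathematical induction, the result holds for all n ≥ 1.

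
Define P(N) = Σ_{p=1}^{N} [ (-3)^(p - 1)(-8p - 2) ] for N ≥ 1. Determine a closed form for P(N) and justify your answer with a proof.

P(N) = (-3)^N(2N + 1) - 1

We claim P(N) = (-3)^N(2N + 1) - 1 for all N ≥ 1.
When N = 1: P(1) = -10, and the closed form gives -10. They agree.
Inductive step: suppose the statement holds for some p ≥ 1, so P(p) = (-3)^p(2p + 1) - 1.
Then P(p+1) = P(p) + ((-3)^p(-8p - 10)) = ((-3)^p(2p + 1) - 1) + ((-3)^p(-8p - 10)).
Simplifying, P(p+1) = -6(-3)^p·p - 9(-3)^p - 1 = (-3)^(p+1)(2(p+1) + 1) - 1,
which is the closed form with N = p+1.
By the principle of mathematical induction, the result holds for all N ≥ 1.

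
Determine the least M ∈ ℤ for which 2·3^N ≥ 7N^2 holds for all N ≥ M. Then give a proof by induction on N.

M = 4

At N = 3: 54 < 63, so the inequality fails and M ≥ 4. We prove 2·3^N ≥ 7N^2 for all N ≥ 4.
Base case (N = 4): 2·3^N = 162 and 7N^2 = 112, so 162 ≥ 112.
Inductive step: suppose the statement holds for some r ≥ 4, so 2·3^r ≥ 7r^2.
Then 2·3^(r + 1) = 3·(2·3^r) ≥ 3·(7r^2).
Also, for r ≥ 4 we have 3·(7r^2) ≥ 7(r+1)^2, since 3 ≥ (1 + 1/r)^2 for all r ≥ 4.
Combining, 2·3^(r + 1) ≥ 7(r+1)^2.
This completes the induction.
Hence the smallest such M is 4.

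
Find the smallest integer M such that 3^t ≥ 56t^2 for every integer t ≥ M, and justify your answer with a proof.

M = 8

At t = 7: 2187 < 2744, so the inequality fails and M ≥ 8. We prove 3^t ≥ 56t^2 for all t ≥ 8.
Base step (t = 8): 3^t = 6561 and 56t^2 = 3584, so 6561 ≥ 3584.
Inductive step: suppose the statement holds for some p ≥ 8, so 3^p ≥ 56p^2.
Then 3^(p + 1) = 3·(3^p) ≥ 3·(56p^2).
Also, for p ≥ 8 we have 3·(56p^2) ≥ 56(p+1)^2, since 3 ≥ (1 + 1/p)^2 for all p ≥ 8.
Combining, 3^(p + 1) ≥ 56(p+1)^2.
Hence, by induction on t, the claim holds for every t ≥ 8.
Hence the smallest such M is 8.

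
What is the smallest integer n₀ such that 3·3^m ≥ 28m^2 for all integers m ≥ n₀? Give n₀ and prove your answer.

At m = 4: 243 < 448, so the inequality fails and n₀ ≥ 5. We prove 3·3^m ≥ 28m^2 for all m ≥ 5.
For the base case m = 5: 3·3^m = 729 and 28m^2 = 700, so 729 ≥ 700.
Inductive step: suppose the statement holds for some k ≥ 5, so 3·3^k ≥ 28k^2.
Then 3·3^(k + 1) = 3·(3·3^k) ≥ 3·(28k^2).
Also, for k ≥ 5 we have 3·(28k^2) ≥ 28(k+1)^2, since 3 ≥ (1 + 1/k)^2 for all k ≥ 5.
Combining, 3·3^(k + 1) ≥ 28(k+1)^2.
Hence, by induction on m, the claim holds for every m ≥ 5.
Hence the smallest such n₀ is 5.

n₀ = 5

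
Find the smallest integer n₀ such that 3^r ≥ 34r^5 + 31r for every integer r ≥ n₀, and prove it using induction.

At r = 15: 14348907 < 25819215, so the inequality fails and n₀ ≥ 16. We prove 3^r ≥ 34r^5 + 31r for all r ≥ 16.
Base case (r = 16): 3^r = 43046721 and 34r^5 + 31r = 35652080, so 43046721 ≥ 35652080.
Suppose the result is true for r = m, so 3^m ≥ 34m^5 + 31m.
Then 3^(m + 1) = 3·(3^m) ≥ 3·(34m^5 + 31m).
Also, for m ≥ 16 we have 3·(34m^5 + 31m) ≥ 34(m+1)^5 + 31(m+1), since 3·(34m^5 + 31m) − (34(m+1)^5 + 31(m+1)) = 68m^5 - 170m^4 - 340m^3 - 340m^2 - 108m - 65, which is nonnegative for all m ≥ 16.
Combining, 3^(m + 1) ≥ 34(m+1)^5 + 31(m+1).
By the principle of mathematical induction, the result holds for all r ≥ 16.
Hence the smallest such n₀ is 16.

n₀ = 16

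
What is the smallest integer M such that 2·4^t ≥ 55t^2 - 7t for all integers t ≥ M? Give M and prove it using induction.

M = 5

At t = 4: 512 < 852, so the inequality fails and M ≥ 5. We prove 2·4^t ≥ 55t^2 - 7t for all t ≥ 5.
For the base case t = 5: 2·4^t = 2048 and 55t^2 - 7t = 1340, so 2048 ≥ 1340.
Inductive step: suppose the statement holds for some p ≥ 5, so 2·4^p ≥ 55p^2 - 7p.
Then 2·4^(p + 1) = 4·(2·4^p) ≥ 4·(55p^2 - 7p).
Also, for p ≥ 5 we have 4·(55p^2 - 7p) ≥ 55(p+1)^2 - 7(p+1), since 4·(55p^2 - 7p) − (55(p+1)^2 - 7(p+1)) = 165p^2 - 131p - 48, which is nonnegative for all p ≥ 5.
Combining, 2·4^(p + 1) ≥ 55(p+1)^2 - 7(p+1).
This completes the induction.
Hence the smallest such M is 5.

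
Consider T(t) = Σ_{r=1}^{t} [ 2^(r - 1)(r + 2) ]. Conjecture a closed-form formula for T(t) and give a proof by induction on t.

We claim T(t) = 2^t(t + 1) - 1 for all t ≥ 1.
Base step (t = 1): T(1) = 3, and the closed form gives 3. They agree.
Suppose the result is true for t = r, so T(r) = 2^r(r + 1) - 1.
Then T(r+1) = T(r) + (2^r(r + 3)) = (2^r(r + 1) - 1) + (2^r(r + 3)).
Simplifying, T(r+1) = 2^(r + 1)r + 2^(r + 2) - 1 = 2^(r+1)((r+1) + 1) - 1,
which is the closed form with t = r+1.
Hence, by induction on t, the claim holds for every t ≥ 1.

T(t) = 2^t(t + 1) - 1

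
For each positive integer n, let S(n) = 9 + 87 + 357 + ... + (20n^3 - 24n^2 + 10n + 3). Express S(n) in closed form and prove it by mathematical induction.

We claim S(n) = n(5n^3 + 2n^2 - 2n + 4) for all n ≥ 1.
Base step (n = 1): S(1) = 9, and the closed form gives 9. They agree.
For the inductive step, assume it holds for an arbitrary m ≥ 1, so S(m) = m(5m^3 + 2m^2 - 2m + 4).
Then S(m+1) = S(m) + (20m^3 + 36m^2 + 22m + 9) = (m(5m^3 + 2m^2 - 2m + 4)) + (20m^3 + 36m^2 + 22m + 9).
Simplifying, S(m+1) = (m + 1)(5m^3 + 17m^2 + 17m + 9) = (m+1)(5(m+1)^3 + 2(m+1)^2 - 2(m+1) + 4),
which is the closed form with n = m+1.
By induction, the statement is established for all n ≥ 1.

S(n) = n(5n^3 + 2n^2 - 2n + 4)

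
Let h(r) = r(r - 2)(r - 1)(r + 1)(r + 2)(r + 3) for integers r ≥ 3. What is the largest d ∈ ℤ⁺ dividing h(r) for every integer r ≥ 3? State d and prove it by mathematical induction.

d = 720

Computing the first values: h(3) = 720 and h(4) = 5040; gcd(720, 5040) = 720, so d ≤ 720.
We prove 720 | r(r - 2)(r - 1)(r + 1)(r + 2)(r + 3) for all r ≥ 3 by induction on r.
Base case (r = 3): h(3) = 720 = 720·(1), so 720 | h(3).
For the inductive step, assume it holds for an arbitrary p ≥ 3, i.e. 720 | h(p). Then
h(p+1) − h(p) = (p-1)·p·(p+1)·(p+2)·(p+3)·(p+4) − (p-2)·(p-1)·p·(p+1)·(p+2)·(p+3) = (p-1)·p·(p+1)·(p+2)·(p+3)·[(p+4) − (p-2)] = 6·(p-1)·p·(p+1)·(p+2)·(p+3). The product of 5 consecutive integers is divisible by (5)! = 120, so h(p+1) − h(p) is divisible by 6·120 = 720. By the inductive hypothesis 720 | h(p), hence 720 | h(p+1).
This completes the induction.
Therefore the largest such d is 720.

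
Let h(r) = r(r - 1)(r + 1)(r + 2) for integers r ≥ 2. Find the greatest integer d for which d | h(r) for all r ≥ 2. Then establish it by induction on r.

Computing the first values: h(2) = 24 and h(3) = 120; gcd(24, 120) = 24, so d ≤ 24.
We prove 24 | r(r - 1)(r + 1)(r + 2) for all r ≥ 2 by induction on r.
Base step (r = 2): h(2) = 24 = 24·(1), so 24 | h(2).
Suppose the result is true for r = p, i.e. 24 | h(p). Then
h(p+1) − h(p) = p·(p+1)·(p+2)·(p+3) − (p-1)·p·(p+1)·(p+2) = p·(p+1)·(p+2)·[(p+3) − (p-1)] = 4·p·(p+1)·(p+2). The product of 3 consecutive integers is divisible by (3)! = 6, so h(p+1) − h(p) is divisible by 4·6 = 24. By the inductive hypothesis 24 | h(p), hence 24 | h(p+1).
By the principle of mathematical induction, the result holds for all r ≥ 2.
Therefore the largest such d is 24.

d = 24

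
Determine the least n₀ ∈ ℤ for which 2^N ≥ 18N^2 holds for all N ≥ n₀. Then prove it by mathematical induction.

n₀ = 12

At N = 11: 2048 < 2178, so the inequality fails and n₀ ≥ 12. We prove 2^N ≥ 18N^2 for all N ≥ 12.
When N = 12: 2^N = 4096 and 18N^2 = 2592, so 4096 ≥ 2592.
Inductive step: suppose the statement holds for some m ≥ 12, so 2^m ≥ 18m^2.
Then 2^(m + 1) = 2·(2^m) ≥ 2·(18m^2).
Also, for m ≥ 12 we have 2·(18m^2) ≥ 18(m+1)^2, since 2 ≥ (1 + 1/m)^2 for all m ≥ 12.
Combining, 2^(m + 1) ≥ 18(m+1)^2.
This completes the induction.
Hence the smallest such n₀ is 12.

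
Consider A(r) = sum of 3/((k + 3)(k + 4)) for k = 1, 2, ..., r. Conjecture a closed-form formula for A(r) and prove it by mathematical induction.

A(r) = 3r/(4(r + 4))

We claim A(r) = 3r/(4(r + 4)) for all r ≥ 1.
For the base case r = 1: A(1) = 3/20, and the closed form gives 3/20. They agree.
For the inductive step, assume it holds for an arbitrary k ≥ 1, so A(k) = 3k/(4(k + 4)).
Then A(k+1) = A(k) + (3/((k + 4)(k + 5))) = (3k/(4(k + 4))) + (3/((k + 4)(k + 5))).
Simplifying, A(k+1) = 3(k + 1)/(4(k + 5)) = 3(k+1)/(4((k+1) + 4)),
which is the closed form with r = k+1.
This completes the induction.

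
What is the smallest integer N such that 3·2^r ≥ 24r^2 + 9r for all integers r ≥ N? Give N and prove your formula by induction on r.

At r = 9: 1536 < 2025, so the inequality fails and N ≥ 10. We prove 3·2^r ≥ 24r^2 + 9r for all r ≥ 10.
When r = 10: 3·2^r = 3072 and 24r^2 + 9r = 2490, so 3072 ≥ 2490.
Suppose the result is true for r = i, so 3·2^i ≥ 24i^2 + 9i.
Then 3·2^(i + 1) = 2·(3·2^i) ≥ 2·(24i^2 + 9i).
Also, for i ≥ 10 we have 2·(24i^2 + 9i) ≥ 24(i+1)^2 + 9(i+1), since 2·(24i^2 + 9i) − (24(i+1)^2 + 9(i+1)) = 24i^2 - 39i - 33, which is nonnegative for all i ≥ 10.
Combining, 3·2^(i + 1) ≥ 24(i+1)^2 + 9(i+1).
This completes the induction.
Hence the smallest such N is 10.

N = 10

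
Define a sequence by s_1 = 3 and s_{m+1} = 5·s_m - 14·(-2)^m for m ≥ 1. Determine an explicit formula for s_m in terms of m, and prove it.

Computing the first terms: s_1 = 3, s_2 = 43, s_3 = 159. This suggests s_m = -(-2)^(m + 1) + 7·5^(m - 1).
When m = 1: the formula gives 3 = 3 = s_1.
Inductive step: assume the claim holds for m = i, so s_i = -(-2)^(i + 1) + 7·5^(i - 1).
Then s_{i+1} = 5·s_i - 14·(-2)^i = 5·(-(-2)^(i + 1) + 7·5^(i - 1)) - 14·(-2)^i = -(-2)^(i + 2) + 7·5^i = -(-2)^((i+1) + 1) + 7·5^((i+1) - 1),
which is the claimed formula at m = i+1.
This completes the induction.

s_m = -(-2)^(m + 1) + 7·5^(m - 1)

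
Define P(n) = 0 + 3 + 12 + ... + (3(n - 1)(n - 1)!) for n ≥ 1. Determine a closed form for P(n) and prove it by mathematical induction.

P(n) = 3n! - 3

We claim P(n) = 3n! - 3 for all n ≥ 1.
Base case (n = 1): P(1) = 0, and the closed form gives 0. They agree.
Inductive step: suppose the statement holds for some k ≥ 1, so P(k) = 3k! - 3.
Then P(k+1) = P(k) + (3k·k!) = (3k! - 3) + (3k·k!).
Simplifying, P(k+1) = 3(k+1)! - 3,
which is the closed form with n = k+1.
By induction, the statement is established for all n ≥ 1.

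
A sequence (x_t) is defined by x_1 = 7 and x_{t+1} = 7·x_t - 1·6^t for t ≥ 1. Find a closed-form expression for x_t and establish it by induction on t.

x_t = 6^t + 7^(t - 1)

Computing the first terms: x_1 = 7, x_2 = 43, x_3 = 265. This suggests x_t = 6^t + 7^(t - 1).
When t = 1: the formula gives 7 = 7 = x_1.
Inductive step: assume the claim holds for t = r, so x_r = 6^r + 7^(r - 1).
Then x_{r+1} = 7·x_r - 1·6^r = 7·(6^r + 7^(r - 1)) - 1·6^r = 6^(r + 1) + 7^r = 6^(r+1) + 7^((r+1) - 1),
which is the claimed formula at t = r+1.
This completes the induction.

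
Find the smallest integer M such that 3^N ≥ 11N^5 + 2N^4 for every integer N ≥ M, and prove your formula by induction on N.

At N = 14: 4782969 < 5992896, so the inequality fails and M ≥ 15. We prove 3^N ≥ 11N^5 + 2N^4 for all N ≥ 15.
For the base case N = 15: 3^N = 14348907 and 11N^5 + 2N^4 = 8454375, so 14348907 ≥ 8454375.
Inductive step: assume the claim holds for N = r, so 3^r ≥ 11r^5 + 2r^4.
Then 3^(r + 1) = 3·(3^r) ≥ 3·(11r^5 + 2r^4).
Also, for r ≥ 15 we have 3·(11r^5 + 2r^4) ≥ 11(r+1)^5 + 2(r+1)^4, since 3·(11r^5 + 2r^4) − (11(r+1)^5 + 2(r+1)^4) = 22r^5 - 51r^4 - 118r^3 - 122r^2 - 63r - 13, which is nonnegative for all r ≥ 15.
Combining, 3^(r + 1) ≥ 11(r+1)^5 + 2(r+1)^4.
By the principle of mathematical induction, the result holds for all N ≥ 15.
Hence the smallest such M is 15.

M = 15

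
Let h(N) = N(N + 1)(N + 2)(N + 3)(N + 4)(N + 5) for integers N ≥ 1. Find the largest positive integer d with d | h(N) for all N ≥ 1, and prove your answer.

Computing the first values: h(1) = 720 and h(2) = 5040; gcd(720, 5040) = 720, so d ≤ 720.
We prove 720 | N(N + 1)(N + 2)(N + 3)(N + 4)(N + 5) for all N ≥ 1 by induction on N.
For the base case N = 1: h(1) = 720 = 720·(1), so 720 | h(1).
For the inductive step, assume it holds for an arbitrary j ≥ 1, i.e. 720 | h(j). Then
h(j+1) − h(j) = (j+1)·(j+2)·(j+3)·(j+4)·(j+5)·(j+6) − j·(j+1)·(j+2)·(j+3)·(j+4)·(j+5) = (j+1)·(j+2)·(j+3)·(j+4)·(j+5)·[(j+6) − j] = 6·(j+1)·(j+2)·(j+3)·(j+4)·(j+5). The product of 5 consecutive integers is divisible by (5)! = 120, so h(j+1) − h(j) is divisible by 6·120 = 720. By the inductive hypothesis 720 | h(j), hence 720 | h(j+1).
This completes the induction.
Therefore the largest such d is 720.

d = 720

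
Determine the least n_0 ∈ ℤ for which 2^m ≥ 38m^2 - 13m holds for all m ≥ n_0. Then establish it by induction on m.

n_0 = 13

At m = 12: 4096 < 5316, so the inequality fails and n_0 ≥ 13. We prove 2^m ≥ 38m^2 - 13m for all m ≥ 13.
Base step (m = 13): 2^m = 8192 and 38m^2 - 13m = 6253, so 8192 ≥ 6253.
Suppose the result is true for m = k, so 2^k ≥ 38k^2 - 13k.
Then 2^(k + 1) = 2·(2^k) ≥ 2·(38k^2 - 13k).
Also, for k ≥ 13 we have 2·(38k^2 - 13k) ≥ 38(k+1)^2 - 13(k+1), since 2·(38k^2 - 13k) − (38(k+1)^2 - 13(k+1)) = 38k^2 - 89k - 25, which is nonnegative for all k ≥ 13.
Combining, 2^(k + 1) ≥ 38(k+1)^2 - 13(k+1).
By induction, the statement is established for all m ≥ 13.
Hence the smallest such n_0 is 13.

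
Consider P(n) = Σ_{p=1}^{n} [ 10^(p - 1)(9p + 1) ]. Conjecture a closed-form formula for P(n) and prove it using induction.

We claim P(n) = 10^n·n for all n ≥ 1.
For the base case n = 1: P(1) = 10, and the closed form gives 10. They agree.
For the inductive step, assume it holds for an arbitrary p ≥ 1, so P(p) = 10^p·p.
Then P(p+1) = P(p) + (10^p(9p + 10)) = (10^p·p) + (10^p(9p + 10)).
Simplifying, P(p+1) = 10^(p + 1)(p + 1) = 10^(p+1)·(p+1),
which is the closed form with n = p+1.
By induction, the statement is established for all n ≥ 1.

P(n) = 10^n·n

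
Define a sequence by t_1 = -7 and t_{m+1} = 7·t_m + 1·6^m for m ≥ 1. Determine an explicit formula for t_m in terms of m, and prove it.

t_m = -6^m - 7^(m - 1)

Computing the first terms: t_1 = -7, t_2 = -43, t_3 = -265. This suggests t_m = -6^m - 7^(m - 1).
When m = 1: the formula gives -7 = -7 = t_1.
Suppose the result is true for m = j, so t_j = -6^j - 7^(j - 1).
Then t_{j+1} = 7·t_j + 1·6^j = 7·(-6^j - 7^(j - 1)) + 1·6^j = -6^(j + 1) - 7^j = -6^(j+1) - 7^((j+1) - 1),
which is the claimed formula at m = j+1.
By the principle of mathematical induction, the result holds for all m ≥ 1.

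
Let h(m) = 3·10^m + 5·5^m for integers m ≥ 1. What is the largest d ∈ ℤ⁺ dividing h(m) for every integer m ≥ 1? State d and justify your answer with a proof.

d = 5

Computing the first values: h(1) = 55 and h(2) = 425; gcd(55, 425) = 5, so d ≤ 5.
We prove 5 | 3·10^m + 5·5^m for all m ≥ 1 by induction on m.
For the base case m = 1: h(1) = 55 = 5·(11), so 5 | h(1).
Inductive step: assume the claim holds for m = i, i.e. 5 | h(i). Then
h(i+1) − 10·h(i) = (3·10^(i+1) + 5·5^(i+1)) − 10·(3·10^i + 5·5^i) = (5)·5^i·(5 − 10) = (-25)·5^i. Since 5 | h(i) by the inductive hypothesis, 5 | 10·h(i); and 5 | -25 since -25 = 5·-5. Therefore 5 | h(i+1).
This completes the induction.
Therefore the largest such d is 5.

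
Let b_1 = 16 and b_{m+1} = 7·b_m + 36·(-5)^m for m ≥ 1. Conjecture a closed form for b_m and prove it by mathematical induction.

Computing the first terms: b_1 = 16, b_2 = -68, b_3 = 424. This suggests b_m = -3(-5)^m + 7^(m - 1).
When m = 1: the formula gives 16 = 16 = b_1.
Inductive step: assume the claim holds for m = j, so b_j = -3(-5)^j + 7^(j - 1).
Then b_{j+1} = 7·b_j + 36·(-5)^j = 7·(-3(-5)^j + 7^(j - 1)) + 36·(-5)^j = -3(-5)^(j + 1) + 7^j = -3(-5)^(j+1) + 7^((j+1) - 1),
which is the claimed formula at m = j+1.
By induction, the statement is established for all m ≥ 1.

b_m = -3(-5)^m + 7^(m - 1)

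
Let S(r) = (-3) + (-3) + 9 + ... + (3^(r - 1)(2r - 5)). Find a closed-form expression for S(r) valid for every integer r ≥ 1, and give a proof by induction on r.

We claim S(r) = 3^r(r - 3) + 3 for all r ≥ 1.
For the base case r = 1: S(1) = -3, and the closed form gives -3. They agree.
Suppose the result is true for r = k, so S(k) = 3^k(k - 3) + 3.
Then S(k+1) = S(k) + (3^k(2k - 3)) = (3^k(k - 3) + 3) + (3^k(2k - 3)).
Simplifying, S(k+1) = 3·3^k·k - 6·3^k + 3 = 3^(k+1)((k+1) - 3) + 3,
which is the closed form with r = k+1.
By the principle of mathematical induction, the result holds for all r ≥ 1.

S(r) = 3^r(r - 3) + 3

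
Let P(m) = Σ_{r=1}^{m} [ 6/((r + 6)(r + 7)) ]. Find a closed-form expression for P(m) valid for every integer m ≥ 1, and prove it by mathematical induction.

We claim P(m) = 6m/(7(m + 7)) for all m ≥ 1.
For the base case m = 1: P(1) = 3/28, and the closed form gives 3/28. They agree.
Inductive step: suppose the statement holds for some r ≥ 1, so P(r) = 6r/(7(r + 7)).
Then P(r+1) = P(r) + (6/((r + 7)(r + 8))) = (6r/(7(r + 7))) + (6/((r + 7)(r + 8))).
Simplifying, P(r+1) = 6(r + 1)/(7(r + 8)) = 6(r+1)/(7((r+1) + 7)),
which is the closed form with m = r+1.
This completes the induction.

P(m) = 6m/(7(m + 7))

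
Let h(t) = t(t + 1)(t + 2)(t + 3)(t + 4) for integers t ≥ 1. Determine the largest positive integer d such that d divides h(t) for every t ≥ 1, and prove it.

Computing the first values: h(1) = 120 and h(2) = 720; gcd(120, 720) = 120, so d ≤ 120.
We prove 120 | t(t + 1)(t + 2)(t + 3)(t + 4) for all t ≥ 1 by induction on t.
Base case (t = 1): h(1) = 120 = 120·(1), so 120 | h(1).
Inductive step: suppose the statement holds for some i ≥ 1, i.e. 120 | h(i). Then
h(i+1) − h(i) = (i+1)·(i+2)·(i+3)·(i+4)·(i+5) − i·(i+1)·(i+2)·(i+3)·(i+4) = (i+1)·(i+2)·(i+3)·(i+4)·[(i+5) − i] = 5·(i+1)·(i+2)·(i+3)·(i+4). The product of 4 consecutive integers is divisible by (4)! = 24, so h(i+1) − h(i) is divisible by 5·24 = 120. By the inductive hypothesis 120 | h(i), hence 120 | h(i+1).
By the principle of mathematical induction, the result holds for all t ≥ 1.
Therefore the largest such d is 120.

d = 120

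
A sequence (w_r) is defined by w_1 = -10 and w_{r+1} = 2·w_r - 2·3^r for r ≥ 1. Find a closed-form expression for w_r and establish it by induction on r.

w_r = -2^(r + 1) - 2·3^r

Computing the first terms: w_1 = -10, w_2 = -26, w_3 = -70. This suggests w_r = -2^(r + 1) - 2·3^r.
When r = 1: the formula gives -10 = -10 = w_1.
Inductive step: suppose the statement holds for some m ≥ 1, so w_m = -2^(m + 1) - 2·3^m.
Then w_{m+1} = 2·w_m - 2·3^m = 2·(-2^(m + 1) - 2·3^m) - 2·3^m = -2^(m + 2) - 2·3^(m + 1) = -2^((m+1) + 1) - 2·3^(m+1),
which is the claimed formula at r = m+1.
This completes the induction.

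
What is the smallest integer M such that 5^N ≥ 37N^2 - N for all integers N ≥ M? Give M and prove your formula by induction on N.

M = 4

At N = 3: 125 < 330, so the inequality fails and M ≥ 4. We prove 5^N ≥ 37N^2 - N for all N ≥ 4.
When N = 4: 5^N = 625 and 37N^2 - N = 588, so 625 ≥ 588.
For the inductive step, assume it holds for an arbitrary i ≥ 4, so 5^i ≥ 37i^2 - i.
Then 5^(i + 1) = 5·(5^i) ≥ 5·(37i^2 - i).
Also, for i ≥ 4 we have 5·(37i^2 - i) ≥ 37(i+1)^2 - (i+1), since 5·(37i^2 - i) − (37(i+1)^2 - (i+1)) = 148i^2 - 78i - 36, which is nonnegative for all i ≥ 4.
Combining, 5^(i + 1) ≥ 37(i+1)^2 - (i+1).
Hence, by induction on N, the claim holds for every N ≥ 4.
Hence the smallest such M is 4.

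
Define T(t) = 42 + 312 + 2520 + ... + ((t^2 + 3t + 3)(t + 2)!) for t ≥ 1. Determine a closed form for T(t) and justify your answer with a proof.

We claim T(t) = (t + 1)(t + 3)! - 6 for all t ≥ 1.
Base step (t = 1): T(1) = 42, and the closed form gives 42. They agree.
For the inductive step, assume it holds for an arbitrary j ≥ 1, so T(j) = (j + 1)(j + 3)! - 6.
Then T(j+1) = T(j) + ((j^2 + 5j + 7)(j + 3)!) = ((j + 1)(j + 3)! - 6) + ((j^2 + 5j + 7)(j + 3)!).
Simplifying, T(j+1) = ((j+1) + 1)((j+1) + 3)! - 6,
which is the closed form with t = j+1.
By the principle of mathematical induction, the result holds for all t ≥ 1.

T(t) = (t + 1)(t + 3)! - 6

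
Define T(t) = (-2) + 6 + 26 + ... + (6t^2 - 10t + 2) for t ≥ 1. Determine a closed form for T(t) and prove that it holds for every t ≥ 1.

We claim T(t) = 2t(t^2 - t - 1) for all t ≥ 1.
For the base case t = 1: T(1) = -2, and the closed form gives -2. They agree.
For the inductive step, assume it holds for an arbitrary m ≥ 1, so T(m) = 2m(m^2 - m - 1).
Then T(m+1) = T(m) + (6m^2 + 2m - 2) = (2m(m^2 - m - 1)) + (6m^2 + 2m - 2).
Simplifying, T(m+1) = 2(m + 1)(m^2 + m - 1) = 2(m+1)((m+1)^2 - (m+1) - 1),
which is the closed form with t = m+1.
By induction, the statement is established for all t ≥ 1.

T(t) = 2t(t^2 - t - 1)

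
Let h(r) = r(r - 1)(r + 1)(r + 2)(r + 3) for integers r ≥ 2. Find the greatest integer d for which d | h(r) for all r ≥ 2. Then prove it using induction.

Computing the first values: h(2) = 120 and h(3) = 720; gcd(120, 720) = 120, so d ≤ 120.
We prove 120 | r(r - 1)(r + 1)(r + 2)(r + 3) for all r ≥ 2 by induction on r.
Base step (r = 2): h(2) = 120 = 120·(1), so 120 | h(2).
Inductive step: suppose the statement holds for some j ≥ 2, i.e. 120 | h(j). Then
h(j+1) − h(j) = j·(j+1)·(j+2)·(j+3)·(j+4) − (j-1)·j·(j+1)·(j+2)·(j+3) = j·(j+1)·(j+2)·(j+3)·[(j+4) − (j-1)] = 5·j·(j+1)·(j+2)·(j+3). The product of 4 consecutive integers is divisible by (4)! = 24, so h(j+1) − h(j) is divisible by 5·24 = 120. By the inductive hypothesis 120 | h(j), hence 120 | h(j+1).
By induction, the statement is established for all r ≥ 2.
Therefore the largest such d is 120.

d = 120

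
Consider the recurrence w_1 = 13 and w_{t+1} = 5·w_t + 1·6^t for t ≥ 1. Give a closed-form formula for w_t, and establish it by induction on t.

w_t = 7·5^(t - 1) + 6^t

Computing the first terms: w_1 = 13, w_2 = 71, w_3 = 391. This suggests w_t = 7·5^(t - 1) + 6^t.
Base case (t = 1): the formula gives 13 = 13 = w_1.
Inductive step: suppose the statement holds for some p ≥ 1, so w_p = 7·5^(p - 1) + 6^p.
Then w_{p+1} = 5·w_p + 1·6^p = 5·(7·5^(p - 1) + 6^p) + 1·6^p = 7·5^p + 6^(p + 1) = 7·5^((p+1) - 1) + 6^(p+1),
which is the claimed formula at t = p+1.
By induction, the statement is established for all t ≥ 1.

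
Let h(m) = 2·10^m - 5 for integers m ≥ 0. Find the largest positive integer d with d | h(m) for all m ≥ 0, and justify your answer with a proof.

Computing the first values: h(0) = -3 and h(1) = 15; gcd(-3, 15) = 3, so d ≤ 3.
We prove 3 | 2·10^m - 5 for all m ≥ 0 by induction on m.
For the base case m = 0: h(0) = -3 = 3·(-1), so 3 | h(0).
Inductive step: suppose the statement holds for some p ≥ 0, i.e. 3 | h(p). Then
h(p+1) = 2·10^(p+1) - 5 = 10·(2·10^p - 5) + 45 = 10·h(p) + 45. The first term is divisible by 3 by the inductive hypothesis, and 45 is divisible by 3. Hence 3 | h(p+1).
By the principle of mathematical induction, the result holds for all m ≥ 0.
Therefore the largest such d is 3.

d = 3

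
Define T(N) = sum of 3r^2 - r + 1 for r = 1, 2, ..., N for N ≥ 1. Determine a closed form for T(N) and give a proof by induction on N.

T(N) = N(N^2 + N + 1)

We claim T(N) = N(N^2 + N + 1) for all N ≥ 1.
Base step (N = 1): T(1) = 3, and the closed form gives 3. They agree.
For the inductive step, assume it holds for an arbitrary r ≥ 1, so T(r) = r(r^2 + r + 1).
Then T(r+1) = T(r) + (-r + 3(r + 1)^2) = (r(r^2 + r + 1)) + (-r + 3(r + 1)^2).
Simplifying, T(r+1) = (r + 1)(r^2 + 3r + 3) = (r+1)((r+1)^2 + (r+1) + 1),
which is the closed form with N = r+1.
By the principle of mathematical induction, the result holds for all N ≥ 1.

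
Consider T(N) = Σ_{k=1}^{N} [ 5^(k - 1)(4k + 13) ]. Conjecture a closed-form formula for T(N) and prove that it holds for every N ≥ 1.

We claim T(N) = 5^N(N + 3) - 3 for all N ≥ 1.
Base case (N = 1): T(1) = 17, and the closed form gives 17. They agree.
For the inductive step, assume it holds for an arbitrary k ≥ 1, so T(k) = 5^k(k + 3) - 3.
Then T(k+1) = T(k) + (5^k(4k + 17)) = (5^k(k + 3) - 3) + (5^k(4k + 17)).
Simplifying, T(k+1) = 5·5^k·k + 20·5^k - 3 = 5^(k+1)((k+1) + 3) - 3,
which is the closed form with N = k+1.
Hence, by induction on N, the claim holds for every N ≥ 1.

T(N) = 5^N(N + 3) - 3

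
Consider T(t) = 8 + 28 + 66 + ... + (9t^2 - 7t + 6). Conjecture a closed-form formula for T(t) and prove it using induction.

T(t) = t(3t^2 + t + 4)

We claim T(t) = t(3t^2 + t + 4) for all t ≥ 1.
When t = 1: T(1) = 8, and the closed form gives 8. They agree.
For the inductive step, assume it holds for an arbitrary k ≥ 1, so T(k) = k(3k^2 + k + 4).
Then T(k+1) = T(k) + (9k^2 + 11k + 8) = (k(3k^2 + k + 4)) + (9k^2 + 11k + 8).
Simplifying, T(k+1) = (k + 1)(3k^2 + 7k + 8) = (k+1)(3(k+1)^2 + (k+1) + 4),
which is the closed form with t = k+1.
This completes the induction.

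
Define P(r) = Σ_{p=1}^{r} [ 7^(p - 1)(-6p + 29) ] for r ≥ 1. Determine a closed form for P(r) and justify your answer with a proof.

P(r) = 7^r(-r + 5) - 5

We claim P(r) = 7^r(-r + 5) - 5 for all r ≥ 1.
When r = 1: P(1) = 23, and the closed form gives 23. They agree.
Inductive step: assume the claim holds for r = p, so P(p) = 7^p(-p + 5) - 5.
Then P(p+1) = P(p) + (7^p(-6p + 23)) = (7^p(-p + 5) - 5) + (7^p(-6p + 23)).
Simplifying, P(p+1) = -7·7^p·p + 28·7^p - 5 = 7^(p+1)(-(p+1) + 5) - 5,
which is the closed form with r = p+1.
Hence, by induction on r, the claim holds for every r ≥ 1.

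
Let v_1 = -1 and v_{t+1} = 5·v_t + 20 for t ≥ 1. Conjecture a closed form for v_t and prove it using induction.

v_t = 4·5^(t - 1) - 5

Computing the first terms: v_1 = -1, v_2 = 15, v_3 = 95. This suggests v_t = 4·5^(t - 1) - 5.
Base case (t = 1): the formula gives -1 = -1 = v_1.
Inductive step: assume the claim holds for t = i, so v_i = 4·5^(i - 1) - 5.
Then v_{i+1} = 5·v_i + 20 = 5·(4·5^(i - 1) - 5) + 20 = 4·5^i - 5 = 4·5^((i+1) - 1) - 5,
which is the claimed formula at t = i+1.
Hence, by induction on t, the claim holds for every t ≥ 1.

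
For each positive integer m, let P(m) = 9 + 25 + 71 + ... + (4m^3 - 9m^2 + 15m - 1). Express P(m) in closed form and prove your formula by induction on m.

We claim P(m) = m(m^3 - m^2 + 4m + 5) for all m ≥ 1.
When m = 1: P(1) = 9, and the closed form gives 9. They agree.
For the inductive step, assume it holds for an arbitrary j ≥ 1, so P(j) = j(j^3 - j^2 + 4j + 5).
Then P(j+1) = P(j) + (4j^3 + 3j^2 + 9j + 9) = (j(j^3 - j^2 + 4j + 5)) + (4j^3 + 3j^2 + 9j + 9).
Simplifying, P(j+1) = (j + 1)(j^3 + 2j^2 + 5j + 9) = (j+1)((j+1)^3 - (j+1)^2 + 4(j+1) + 5),
which is the closed form with m = j+1.
Hence, by induction on m, the claim holds for every m ≥ 1.

P(m) = m(m^3 - m^2 + 4m + 5)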